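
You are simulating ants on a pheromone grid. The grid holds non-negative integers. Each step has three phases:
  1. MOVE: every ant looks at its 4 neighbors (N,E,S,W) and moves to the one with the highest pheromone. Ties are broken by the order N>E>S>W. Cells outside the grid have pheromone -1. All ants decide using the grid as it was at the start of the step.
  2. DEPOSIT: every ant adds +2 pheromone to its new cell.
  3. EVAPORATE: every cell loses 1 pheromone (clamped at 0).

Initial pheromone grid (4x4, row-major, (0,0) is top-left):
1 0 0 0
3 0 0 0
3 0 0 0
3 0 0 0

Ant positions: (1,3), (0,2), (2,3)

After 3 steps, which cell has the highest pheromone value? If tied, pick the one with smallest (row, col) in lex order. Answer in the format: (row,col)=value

Step 1: ant0:(1,3)->N->(0,3) | ant1:(0,2)->E->(0,3) | ant2:(2,3)->N->(1,3)
  grid max=3 at (0,3)
Step 2: ant0:(0,3)->S->(1,3) | ant1:(0,3)->S->(1,3) | ant2:(1,3)->N->(0,3)
  grid max=4 at (0,3)
Step 3: ant0:(1,3)->N->(0,3) | ant1:(1,3)->N->(0,3) | ant2:(0,3)->S->(1,3)
  grid max=7 at (0,3)
Final grid:
  0 0 0 7
  0 0 0 5
  0 0 0 0
  0 0 0 0
Max pheromone 7 at (0,3)

Answer: (0,3)=7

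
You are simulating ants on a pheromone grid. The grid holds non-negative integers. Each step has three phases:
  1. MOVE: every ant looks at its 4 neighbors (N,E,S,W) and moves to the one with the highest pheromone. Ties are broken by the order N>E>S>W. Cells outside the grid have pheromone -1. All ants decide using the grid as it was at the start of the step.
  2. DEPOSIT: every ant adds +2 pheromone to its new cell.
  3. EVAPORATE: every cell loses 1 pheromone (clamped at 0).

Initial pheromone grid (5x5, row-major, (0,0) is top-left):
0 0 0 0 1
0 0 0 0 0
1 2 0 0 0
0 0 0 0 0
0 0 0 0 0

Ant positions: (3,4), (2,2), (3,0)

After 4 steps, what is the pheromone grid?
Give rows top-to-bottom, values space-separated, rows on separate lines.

After step 1: ants at (2,4),(2,1),(2,0)
  0 0 0 0 0
  0 0 0 0 0
  2 3 0 0 1
  0 0 0 0 0
  0 0 0 0 0
After step 2: ants at (1,4),(2,0),(2,1)
  0 0 0 0 0
  0 0 0 0 1
  3 4 0 0 0
  0 0 0 0 0
  0 0 0 0 0
After step 3: ants at (0,4),(2,1),(2,0)
  0 0 0 0 1
  0 0 0 0 0
  4 5 0 0 0
  0 0 0 0 0
  0 0 0 0 0
After step 4: ants at (1,4),(2,0),(2,1)
  0 0 0 0 0
  0 0 0 0 1
  5 6 0 0 0
  0 0 0 0 0
  0 0 0 0 0

0 0 0 0 0
0 0 0 0 1
5 6 0 0 0
0 0 0 0 0
0 0 0 0 0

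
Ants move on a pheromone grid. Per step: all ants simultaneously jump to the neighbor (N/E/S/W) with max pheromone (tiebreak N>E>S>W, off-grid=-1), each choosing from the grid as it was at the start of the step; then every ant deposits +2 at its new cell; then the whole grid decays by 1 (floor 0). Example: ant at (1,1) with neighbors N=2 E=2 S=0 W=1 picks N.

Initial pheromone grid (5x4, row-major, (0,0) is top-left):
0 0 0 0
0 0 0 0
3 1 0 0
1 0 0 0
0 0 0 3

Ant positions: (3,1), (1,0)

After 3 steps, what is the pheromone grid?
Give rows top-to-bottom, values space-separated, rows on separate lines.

After step 1: ants at (2,1),(2,0)
  0 0 0 0
  0 0 0 0
  4 2 0 0
  0 0 0 0
  0 0 0 2
After step 2: ants at (2,0),(2,1)
  0 0 0 0
  0 0 0 0
  5 3 0 0
  0 0 0 0
  0 0 0 1
After step 3: ants at (2,1),(2,0)
  0 0 0 0
  0 0 0 0
  6 4 0 0
  0 0 0 0
  0 0 0 0

0 0 0 0
0 0 0 0
6 4 0 0
0 0 0 0
0 0 0 0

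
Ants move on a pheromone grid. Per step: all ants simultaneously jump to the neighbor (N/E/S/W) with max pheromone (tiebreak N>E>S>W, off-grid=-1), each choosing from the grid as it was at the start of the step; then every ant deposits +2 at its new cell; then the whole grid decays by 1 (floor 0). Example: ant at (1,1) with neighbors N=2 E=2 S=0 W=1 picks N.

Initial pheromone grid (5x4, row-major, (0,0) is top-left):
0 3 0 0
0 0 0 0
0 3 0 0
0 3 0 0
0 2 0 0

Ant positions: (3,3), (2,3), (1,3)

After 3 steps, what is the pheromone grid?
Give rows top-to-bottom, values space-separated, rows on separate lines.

After step 1: ants at (2,3),(1,3),(0,3)
  0 2 0 1
  0 0 0 1
  0 2 0 1
  0 2 0 0
  0 1 0 0
After step 2: ants at (1,3),(0,3),(1,3)
  0 1 0 2
  0 0 0 4
  0 1 0 0
  0 1 0 0
  0 0 0 0
After step 3: ants at (0,3),(1,3),(0,3)
  0 0 0 5
  0 0 0 5
  0 0 0 0
  0 0 0 0
  0 0 0 0

0 0 0 5
0 0 0 5
0 0 0 0
0 0 0 0
0 0 0 0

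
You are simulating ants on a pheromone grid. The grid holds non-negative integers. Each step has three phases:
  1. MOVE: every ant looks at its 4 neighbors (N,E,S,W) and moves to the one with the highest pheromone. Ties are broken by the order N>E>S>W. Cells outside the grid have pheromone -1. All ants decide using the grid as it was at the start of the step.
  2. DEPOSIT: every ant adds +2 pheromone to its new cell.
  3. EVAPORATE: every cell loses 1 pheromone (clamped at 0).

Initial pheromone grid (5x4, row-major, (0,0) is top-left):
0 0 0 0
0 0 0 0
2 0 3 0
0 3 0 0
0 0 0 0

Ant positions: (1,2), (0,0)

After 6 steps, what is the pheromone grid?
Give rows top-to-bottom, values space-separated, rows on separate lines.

After step 1: ants at (2,2),(0,1)
  0 1 0 0
  0 0 0 0
  1 0 4 0
  0 2 0 0
  0 0 0 0
After step 2: ants at (1,2),(0,2)
  0 0 1 0
  0 0 1 0
  0 0 3 0
  0 1 0 0
  0 0 0 0
After step 3: ants at (2,2),(1,2)
  0 0 0 0
  0 0 2 0
  0 0 4 0
  0 0 0 0
  0 0 0 0
After step 4: ants at (1,2),(2,2)
  0 0 0 0
  0 0 3 0
  0 0 5 0
  0 0 0 0
  0 0 0 0
After step 5: ants at (2,2),(1,2)
  0 0 0 0
  0 0 4 0
  0 0 6 0
  0 0 0 0
  0 0 0 0
After step 6: ants at (1,2),(2,2)
  0 0 0 0
  0 0 5 0
  0 0 7 0
  0 0 0 0
  0 0 0 0

0 0 0 0
0 0 5 0
0 0 7 0
0 0 0 0
0 0 0 0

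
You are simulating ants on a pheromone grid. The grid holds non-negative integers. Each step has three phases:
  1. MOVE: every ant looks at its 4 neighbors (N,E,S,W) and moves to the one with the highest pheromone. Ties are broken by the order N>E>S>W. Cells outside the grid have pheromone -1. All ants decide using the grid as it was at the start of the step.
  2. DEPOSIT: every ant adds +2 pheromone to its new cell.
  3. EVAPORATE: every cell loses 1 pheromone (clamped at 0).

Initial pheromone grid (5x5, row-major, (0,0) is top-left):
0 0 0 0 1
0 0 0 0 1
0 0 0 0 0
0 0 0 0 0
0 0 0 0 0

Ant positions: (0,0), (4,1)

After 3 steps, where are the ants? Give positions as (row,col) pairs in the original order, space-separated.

Step 1: ant0:(0,0)->E->(0,1) | ant1:(4,1)->N->(3,1)
  grid max=1 at (0,1)
Step 2: ant0:(0,1)->E->(0,2) | ant1:(3,1)->N->(2,1)
  grid max=1 at (0,2)
Step 3: ant0:(0,2)->E->(0,3) | ant1:(2,1)->N->(1,1)
  grid max=1 at (0,3)

(0,3) (1,1)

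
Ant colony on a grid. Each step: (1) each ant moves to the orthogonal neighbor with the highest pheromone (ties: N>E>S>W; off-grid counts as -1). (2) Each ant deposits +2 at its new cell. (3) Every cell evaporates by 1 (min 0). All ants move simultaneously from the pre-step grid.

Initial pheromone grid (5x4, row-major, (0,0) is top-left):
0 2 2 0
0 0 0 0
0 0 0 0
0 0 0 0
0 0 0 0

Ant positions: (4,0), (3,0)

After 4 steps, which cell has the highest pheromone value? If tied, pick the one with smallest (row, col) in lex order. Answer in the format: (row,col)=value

Step 1: ant0:(4,0)->N->(3,0) | ant1:(3,0)->N->(2,0)
  grid max=1 at (0,1)
Step 2: ant0:(3,0)->N->(2,0) | ant1:(2,0)->S->(3,0)
  grid max=2 at (2,0)
Step 3: ant0:(2,0)->S->(3,0) | ant1:(3,0)->N->(2,0)
  grid max=3 at (2,0)
Step 4: ant0:(3,0)->N->(2,0) | ant1:(2,0)->S->(3,0)
  grid max=4 at (2,0)
Final grid:
  0 0 0 0
  0 0 0 0
  4 0 0 0
  4 0 0 0
  0 0 0 0
Max pheromone 4 at (2,0)

Answer: (2,0)=4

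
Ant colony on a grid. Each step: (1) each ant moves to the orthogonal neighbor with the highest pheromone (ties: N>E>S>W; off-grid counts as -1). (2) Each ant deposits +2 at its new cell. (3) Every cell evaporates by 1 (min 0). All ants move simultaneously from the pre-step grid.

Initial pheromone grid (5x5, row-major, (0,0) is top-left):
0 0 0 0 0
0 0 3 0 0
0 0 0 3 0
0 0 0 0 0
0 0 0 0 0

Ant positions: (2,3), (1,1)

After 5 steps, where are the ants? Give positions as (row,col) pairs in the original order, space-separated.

Step 1: ant0:(2,3)->N->(1,3) | ant1:(1,1)->E->(1,2)
  grid max=4 at (1,2)
Step 2: ant0:(1,3)->W->(1,2) | ant1:(1,2)->E->(1,3)
  grid max=5 at (1,2)
Step 3: ant0:(1,2)->E->(1,3) | ant1:(1,3)->W->(1,2)
  grid max=6 at (1,2)
Step 4: ant0:(1,3)->W->(1,2) | ant1:(1,2)->E->(1,3)
  grid max=7 at (1,2)
Step 5: ant0:(1,2)->E->(1,3) | ant1:(1,3)->W->(1,2)
  grid max=8 at (1,2)

(1,3) (1,2)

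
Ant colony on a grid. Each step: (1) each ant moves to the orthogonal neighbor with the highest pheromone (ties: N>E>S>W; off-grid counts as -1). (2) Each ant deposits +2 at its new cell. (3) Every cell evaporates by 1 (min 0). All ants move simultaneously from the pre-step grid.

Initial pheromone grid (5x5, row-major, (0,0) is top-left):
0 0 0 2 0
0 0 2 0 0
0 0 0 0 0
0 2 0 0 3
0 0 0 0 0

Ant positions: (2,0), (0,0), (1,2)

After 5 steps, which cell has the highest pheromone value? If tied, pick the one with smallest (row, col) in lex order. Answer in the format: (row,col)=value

Step 1: ant0:(2,0)->N->(1,0) | ant1:(0,0)->E->(0,1) | ant2:(1,2)->N->(0,2)
  grid max=2 at (3,4)
Step 2: ant0:(1,0)->N->(0,0) | ant1:(0,1)->E->(0,2) | ant2:(0,2)->E->(0,3)
  grid max=2 at (0,2)
Step 3: ant0:(0,0)->E->(0,1) | ant1:(0,2)->E->(0,3) | ant2:(0,3)->W->(0,2)
  grid max=3 at (0,2)
Step 4: ant0:(0,1)->E->(0,2) | ant1:(0,3)->W->(0,2) | ant2:(0,2)->E->(0,3)
  grid max=6 at (0,2)
Step 5: ant0:(0,2)->E->(0,3) | ant1:(0,2)->E->(0,3) | ant2:(0,3)->W->(0,2)
  grid max=7 at (0,2)
Final grid:
  0 0 7 7 0
  0 0 0 0 0
  0 0 0 0 0
  0 0 0 0 0
  0 0 0 0 0
Max pheromone 7 at (0,2)

Answer: (0,2)=7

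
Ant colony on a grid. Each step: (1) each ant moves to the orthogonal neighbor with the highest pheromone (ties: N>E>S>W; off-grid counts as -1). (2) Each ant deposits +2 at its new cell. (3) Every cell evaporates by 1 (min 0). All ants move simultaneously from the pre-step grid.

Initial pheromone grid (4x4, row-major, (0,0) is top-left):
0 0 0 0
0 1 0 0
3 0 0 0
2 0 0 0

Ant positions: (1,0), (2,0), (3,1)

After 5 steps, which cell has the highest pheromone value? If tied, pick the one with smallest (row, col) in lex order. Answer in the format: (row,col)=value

Step 1: ant0:(1,0)->S->(2,0) | ant1:(2,0)->S->(3,0) | ant2:(3,1)->W->(3,0)
  grid max=5 at (3,0)
Step 2: ant0:(2,0)->S->(3,0) | ant1:(3,0)->N->(2,0) | ant2:(3,0)->N->(2,0)
  grid max=7 at (2,0)
Step 3: ant0:(3,0)->N->(2,0) | ant1:(2,0)->S->(3,0) | ant2:(2,0)->S->(3,0)
  grid max=9 at (3,0)
Step 4: ant0:(2,0)->S->(3,0) | ant1:(3,0)->N->(2,0) | ant2:(3,0)->N->(2,0)
  grid max=11 at (2,0)
Step 5: ant0:(3,0)->N->(2,0) | ant1:(2,0)->S->(3,0) | ant2:(2,0)->S->(3,0)
  grid max=13 at (3,0)
Final grid:
  0 0 0 0
  0 0 0 0
  12 0 0 0
  13 0 0 0
Max pheromone 13 at (3,0)

Answer: (3,0)=13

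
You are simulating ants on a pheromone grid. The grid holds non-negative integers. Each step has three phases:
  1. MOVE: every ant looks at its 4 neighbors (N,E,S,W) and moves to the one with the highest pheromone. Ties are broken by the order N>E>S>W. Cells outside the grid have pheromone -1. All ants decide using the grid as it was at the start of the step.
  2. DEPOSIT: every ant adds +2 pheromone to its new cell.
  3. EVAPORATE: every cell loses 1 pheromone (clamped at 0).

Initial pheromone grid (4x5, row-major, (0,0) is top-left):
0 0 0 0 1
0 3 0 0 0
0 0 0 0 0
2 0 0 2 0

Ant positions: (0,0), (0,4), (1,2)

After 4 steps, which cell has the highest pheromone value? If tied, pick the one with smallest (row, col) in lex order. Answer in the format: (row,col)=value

Answer: (1,1)=7

Derivation:
Step 1: ant0:(0,0)->E->(0,1) | ant1:(0,4)->S->(1,4) | ant2:(1,2)->W->(1,1)
  grid max=4 at (1,1)
Step 2: ant0:(0,1)->S->(1,1) | ant1:(1,4)->N->(0,4) | ant2:(1,1)->N->(0,1)
  grid max=5 at (1,1)
Step 3: ant0:(1,1)->N->(0,1) | ant1:(0,4)->S->(1,4) | ant2:(0,1)->S->(1,1)
  grid max=6 at (1,1)
Step 4: ant0:(0,1)->S->(1,1) | ant1:(1,4)->N->(0,4) | ant2:(1,1)->N->(0,1)
  grid max=7 at (1,1)
Final grid:
  0 4 0 0 1
  0 7 0 0 0
  0 0 0 0 0
  0 0 0 0 0
Max pheromone 7 at (1,1)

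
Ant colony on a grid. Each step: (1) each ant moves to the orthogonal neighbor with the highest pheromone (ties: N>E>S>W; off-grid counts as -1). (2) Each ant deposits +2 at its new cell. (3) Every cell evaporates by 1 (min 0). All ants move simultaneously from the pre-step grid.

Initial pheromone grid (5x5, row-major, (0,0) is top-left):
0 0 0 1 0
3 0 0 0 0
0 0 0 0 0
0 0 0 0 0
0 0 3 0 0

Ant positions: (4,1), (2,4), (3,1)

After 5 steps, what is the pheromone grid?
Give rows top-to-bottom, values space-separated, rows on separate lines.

After step 1: ants at (4,2),(1,4),(2,1)
  0 0 0 0 0
  2 0 0 0 1
  0 1 0 0 0
  0 0 0 0 0
  0 0 4 0 0
After step 2: ants at (3,2),(0,4),(1,1)
  0 0 0 0 1
  1 1 0 0 0
  0 0 0 0 0
  0 0 1 0 0
  0 0 3 0 0
After step 3: ants at (4,2),(1,4),(1,0)
  0 0 0 0 0
  2 0 0 0 1
  0 0 0 0 0
  0 0 0 0 0
  0 0 4 0 0
After step 4: ants at (3,2),(0,4),(0,0)
  1 0 0 0 1
  1 0 0 0 0
  0 0 0 0 0
  0 0 1 0 0
  0 0 3 0 0
After step 5: ants at (4,2),(1,4),(1,0)
  0 0 0 0 0
  2 0 0 0 1
  0 0 0 0 0
  0 0 0 0 0
  0 0 4 0 0

0 0 0 0 0
2 0 0 0 1
0 0 0 0 0
0 0 0 0 0
0 0 4 0 0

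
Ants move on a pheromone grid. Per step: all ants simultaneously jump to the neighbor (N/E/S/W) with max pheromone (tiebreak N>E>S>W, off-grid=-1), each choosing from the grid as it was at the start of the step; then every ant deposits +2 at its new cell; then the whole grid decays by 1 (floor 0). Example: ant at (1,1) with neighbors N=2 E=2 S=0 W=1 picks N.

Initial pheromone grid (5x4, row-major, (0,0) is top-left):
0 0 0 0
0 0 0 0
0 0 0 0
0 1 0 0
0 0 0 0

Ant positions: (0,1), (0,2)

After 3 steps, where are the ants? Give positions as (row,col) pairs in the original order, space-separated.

Step 1: ant0:(0,1)->E->(0,2) | ant1:(0,2)->E->(0,3)
  grid max=1 at (0,2)
Step 2: ant0:(0,2)->E->(0,3) | ant1:(0,3)->W->(0,2)
  grid max=2 at (0,2)
Step 3: ant0:(0,3)->W->(0,2) | ant1:(0,2)->E->(0,3)
  grid max=3 at (0,2)

(0,2) (0,3)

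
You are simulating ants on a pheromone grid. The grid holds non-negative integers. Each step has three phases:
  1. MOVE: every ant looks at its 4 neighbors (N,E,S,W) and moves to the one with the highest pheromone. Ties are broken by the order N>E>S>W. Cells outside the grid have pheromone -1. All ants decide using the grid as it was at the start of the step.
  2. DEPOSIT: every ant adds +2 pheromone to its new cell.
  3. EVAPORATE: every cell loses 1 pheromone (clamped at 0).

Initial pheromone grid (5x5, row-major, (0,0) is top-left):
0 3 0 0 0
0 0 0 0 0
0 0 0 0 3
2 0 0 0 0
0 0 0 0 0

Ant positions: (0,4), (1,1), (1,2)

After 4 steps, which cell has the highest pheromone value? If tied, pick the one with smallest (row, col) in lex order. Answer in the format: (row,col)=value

Step 1: ant0:(0,4)->S->(1,4) | ant1:(1,1)->N->(0,1) | ant2:(1,2)->N->(0,2)
  grid max=4 at (0,1)
Step 2: ant0:(1,4)->S->(2,4) | ant1:(0,1)->E->(0,2) | ant2:(0,2)->W->(0,1)
  grid max=5 at (0,1)
Step 3: ant0:(2,4)->N->(1,4) | ant1:(0,2)->W->(0,1) | ant2:(0,1)->E->(0,2)
  grid max=6 at (0,1)
Step 4: ant0:(1,4)->S->(2,4) | ant1:(0,1)->E->(0,2) | ant2:(0,2)->W->(0,1)
  grid max=7 at (0,1)
Final grid:
  0 7 4 0 0
  0 0 0 0 0
  0 0 0 0 3
  0 0 0 0 0
  0 0 0 0 0
Max pheromone 7 at (0,1)

Answer: (0,1)=7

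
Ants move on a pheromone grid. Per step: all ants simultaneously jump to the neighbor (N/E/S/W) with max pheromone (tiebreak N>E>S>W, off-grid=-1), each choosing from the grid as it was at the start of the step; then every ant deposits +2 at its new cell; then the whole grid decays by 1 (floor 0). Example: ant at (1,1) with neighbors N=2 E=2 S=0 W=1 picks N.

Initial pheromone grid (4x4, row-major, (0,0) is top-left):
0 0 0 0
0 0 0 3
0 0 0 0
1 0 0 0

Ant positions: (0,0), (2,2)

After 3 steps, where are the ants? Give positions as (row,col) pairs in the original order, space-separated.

Step 1: ant0:(0,0)->E->(0,1) | ant1:(2,2)->N->(1,2)
  grid max=2 at (1,3)
Step 2: ant0:(0,1)->E->(0,2) | ant1:(1,2)->E->(1,3)
  grid max=3 at (1,3)
Step 3: ant0:(0,2)->E->(0,3) | ant1:(1,3)->N->(0,3)
  grid max=3 at (0,3)

(0,3) (0,3)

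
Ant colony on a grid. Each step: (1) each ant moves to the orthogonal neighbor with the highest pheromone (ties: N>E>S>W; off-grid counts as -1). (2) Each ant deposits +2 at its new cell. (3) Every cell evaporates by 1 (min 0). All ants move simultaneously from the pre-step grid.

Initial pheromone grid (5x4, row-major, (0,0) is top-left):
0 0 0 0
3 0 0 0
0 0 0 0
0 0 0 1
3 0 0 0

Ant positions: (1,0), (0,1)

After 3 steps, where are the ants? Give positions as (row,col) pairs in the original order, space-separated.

Step 1: ant0:(1,0)->N->(0,0) | ant1:(0,1)->E->(0,2)
  grid max=2 at (1,0)
Step 2: ant0:(0,0)->S->(1,0) | ant1:(0,2)->E->(0,3)
  grid max=3 at (1,0)
Step 3: ant0:(1,0)->N->(0,0) | ant1:(0,3)->S->(1,3)
  grid max=2 at (1,0)

(0,0) (1,3)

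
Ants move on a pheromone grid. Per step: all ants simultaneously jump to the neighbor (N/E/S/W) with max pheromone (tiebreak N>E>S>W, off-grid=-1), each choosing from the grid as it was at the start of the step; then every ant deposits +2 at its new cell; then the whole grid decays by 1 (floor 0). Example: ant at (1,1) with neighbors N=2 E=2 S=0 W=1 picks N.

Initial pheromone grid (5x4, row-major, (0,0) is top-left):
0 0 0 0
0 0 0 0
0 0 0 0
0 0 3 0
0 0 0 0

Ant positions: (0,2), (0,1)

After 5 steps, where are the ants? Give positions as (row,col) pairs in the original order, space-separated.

Step 1: ant0:(0,2)->E->(0,3) | ant1:(0,1)->E->(0,2)
  grid max=2 at (3,2)
Step 2: ant0:(0,3)->W->(0,2) | ant1:(0,2)->E->(0,3)
  grid max=2 at (0,2)
Step 3: ant0:(0,2)->E->(0,3) | ant1:(0,3)->W->(0,2)
  grid max=3 at (0,2)
Step 4: ant0:(0,3)->W->(0,2) | ant1:(0,2)->E->(0,3)
  grid max=4 at (0,2)
Step 5: ant0:(0,2)->E->(0,3) | ant1:(0,3)->W->(0,2)
  grid max=5 at (0,2)

(0,3) (0,2)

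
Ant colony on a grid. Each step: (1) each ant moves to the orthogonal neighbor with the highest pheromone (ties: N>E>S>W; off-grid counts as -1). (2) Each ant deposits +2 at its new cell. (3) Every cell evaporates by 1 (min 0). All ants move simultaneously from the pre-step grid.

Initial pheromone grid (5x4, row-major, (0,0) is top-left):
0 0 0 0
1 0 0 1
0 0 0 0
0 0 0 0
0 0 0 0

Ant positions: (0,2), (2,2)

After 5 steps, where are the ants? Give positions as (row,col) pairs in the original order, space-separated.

Step 1: ant0:(0,2)->E->(0,3) | ant1:(2,2)->N->(1,2)
  grid max=1 at (0,3)
Step 2: ant0:(0,3)->S->(1,3) | ant1:(1,2)->N->(0,2)
  grid max=1 at (0,2)
Step 3: ant0:(1,3)->N->(0,3) | ant1:(0,2)->E->(0,3)
  grid max=3 at (0,3)
Step 4: ant0:(0,3)->S->(1,3) | ant1:(0,3)->S->(1,3)
  grid max=3 at (1,3)
Step 5: ant0:(1,3)->N->(0,3) | ant1:(1,3)->N->(0,3)
  grid max=5 at (0,3)

(0,3) (0,3)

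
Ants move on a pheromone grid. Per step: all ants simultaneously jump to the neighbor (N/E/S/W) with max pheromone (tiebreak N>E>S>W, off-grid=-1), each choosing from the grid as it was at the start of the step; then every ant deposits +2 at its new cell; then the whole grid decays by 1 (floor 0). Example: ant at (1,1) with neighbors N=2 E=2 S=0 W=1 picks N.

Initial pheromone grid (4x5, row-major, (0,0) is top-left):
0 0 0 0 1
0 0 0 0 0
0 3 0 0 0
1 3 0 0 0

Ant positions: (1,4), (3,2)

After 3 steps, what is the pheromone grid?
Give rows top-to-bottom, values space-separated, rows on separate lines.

After step 1: ants at (0,4),(3,1)
  0 0 0 0 2
  0 0 0 0 0
  0 2 0 0 0
  0 4 0 0 0
After step 2: ants at (1,4),(2,1)
  0 0 0 0 1
  0 0 0 0 1
  0 3 0 0 0
  0 3 0 0 0
After step 3: ants at (0,4),(3,1)
  0 0 0 0 2
  0 0 0 0 0
  0 2 0 0 0
  0 4 0 0 0

0 0 0 0 2
0 0 0 0 0
0 2 0 0 0
0 4 0 0 0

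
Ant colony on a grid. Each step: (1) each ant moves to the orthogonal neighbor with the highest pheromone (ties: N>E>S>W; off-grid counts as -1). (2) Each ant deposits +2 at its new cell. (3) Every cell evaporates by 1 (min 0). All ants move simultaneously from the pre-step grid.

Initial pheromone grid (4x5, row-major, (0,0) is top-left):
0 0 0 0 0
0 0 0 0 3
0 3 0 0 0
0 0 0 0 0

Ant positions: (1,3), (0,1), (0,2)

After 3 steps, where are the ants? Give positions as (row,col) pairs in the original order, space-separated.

Step 1: ant0:(1,3)->E->(1,4) | ant1:(0,1)->E->(0,2) | ant2:(0,2)->E->(0,3)
  grid max=4 at (1,4)
Step 2: ant0:(1,4)->N->(0,4) | ant1:(0,2)->E->(0,3) | ant2:(0,3)->W->(0,2)
  grid max=3 at (1,4)
Step 3: ant0:(0,4)->S->(1,4) | ant1:(0,3)->W->(0,2) | ant2:(0,2)->E->(0,3)
  grid max=4 at (1,4)

(1,4) (0,2) (0,3)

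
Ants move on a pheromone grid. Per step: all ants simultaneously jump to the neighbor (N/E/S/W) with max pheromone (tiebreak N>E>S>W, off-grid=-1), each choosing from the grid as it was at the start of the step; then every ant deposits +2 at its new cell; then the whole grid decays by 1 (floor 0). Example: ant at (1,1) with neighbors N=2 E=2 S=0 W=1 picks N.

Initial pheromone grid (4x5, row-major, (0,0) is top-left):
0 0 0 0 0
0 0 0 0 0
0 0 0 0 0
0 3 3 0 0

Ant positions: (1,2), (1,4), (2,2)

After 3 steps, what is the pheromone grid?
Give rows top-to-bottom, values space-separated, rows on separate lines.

After step 1: ants at (0,2),(0,4),(3,2)
  0 0 1 0 1
  0 0 0 0 0
  0 0 0 0 0
  0 2 4 0 0
After step 2: ants at (0,3),(1,4),(3,1)
  0 0 0 1 0
  0 0 0 0 1
  0 0 0 0 0
  0 3 3 0 0
After step 3: ants at (0,4),(0,4),(3,2)
  0 0 0 0 3
  0 0 0 0 0
  0 0 0 0 0
  0 2 4 0 0

0 0 0 0 3
0 0 0 0 0
0 0 0 0 0
0 2 4 0 0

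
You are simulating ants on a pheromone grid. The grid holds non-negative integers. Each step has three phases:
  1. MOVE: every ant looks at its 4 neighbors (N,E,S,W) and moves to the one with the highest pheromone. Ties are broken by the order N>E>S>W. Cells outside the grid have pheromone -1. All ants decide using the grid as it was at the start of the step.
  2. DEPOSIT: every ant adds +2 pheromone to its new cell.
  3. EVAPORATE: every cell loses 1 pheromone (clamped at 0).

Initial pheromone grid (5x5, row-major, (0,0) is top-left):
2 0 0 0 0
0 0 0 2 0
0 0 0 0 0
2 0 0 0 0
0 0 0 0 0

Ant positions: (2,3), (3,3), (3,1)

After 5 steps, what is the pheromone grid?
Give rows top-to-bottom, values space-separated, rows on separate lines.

After step 1: ants at (1,3),(2,3),(3,0)
  1 0 0 0 0
  0 0 0 3 0
  0 0 0 1 0
  3 0 0 0 0
  0 0 0 0 0
After step 2: ants at (2,3),(1,3),(2,0)
  0 0 0 0 0
  0 0 0 4 0
  1 0 0 2 0
  2 0 0 0 0
  0 0 0 0 0
After step 3: ants at (1,3),(2,3),(3,0)
  0 0 0 0 0
  0 0 0 5 0
  0 0 0 3 0
  3 0 0 0 0
  0 0 0 0 0
After step 4: ants at (2,3),(1,3),(2,0)
  0 0 0 0 0
  0 0 0 6 0
  1 0 0 4 0
  2 0 0 0 0
  0 0 0 0 0
After step 5: ants at (1,3),(2,3),(3,0)
  0 0 0 0 0
  0 0 0 7 0
  0 0 0 5 0
  3 0 0 0 0
  0 0 0 0 0

0 0 0 0 0
0 0 0 7 0
0 0 0 5 0
3 0 0 0 0
0 0 0 0 0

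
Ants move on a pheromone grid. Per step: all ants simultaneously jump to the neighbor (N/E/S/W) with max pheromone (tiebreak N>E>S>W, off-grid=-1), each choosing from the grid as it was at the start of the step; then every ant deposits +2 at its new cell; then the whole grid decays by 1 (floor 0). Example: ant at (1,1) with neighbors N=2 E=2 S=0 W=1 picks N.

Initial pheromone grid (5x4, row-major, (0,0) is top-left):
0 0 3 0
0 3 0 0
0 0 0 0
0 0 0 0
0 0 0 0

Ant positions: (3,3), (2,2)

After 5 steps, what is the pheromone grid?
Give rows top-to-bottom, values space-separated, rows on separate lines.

After step 1: ants at (2,3),(1,2)
  0 0 2 0
  0 2 1 0
  0 0 0 1
  0 0 0 0
  0 0 0 0
After step 2: ants at (1,3),(0,2)
  0 0 3 0
  0 1 0 1
  0 0 0 0
  0 0 0 0
  0 0 0 0
After step 3: ants at (0,3),(0,3)
  0 0 2 3
  0 0 0 0
  0 0 0 0
  0 0 0 0
  0 0 0 0
After step 4: ants at (0,2),(0,2)
  0 0 5 2
  0 0 0 0
  0 0 0 0
  0 0 0 0
  0 0 0 0
After step 5: ants at (0,3),(0,3)
  0 0 4 5
  0 0 0 0
  0 0 0 0
  0 0 0 0
  0 0 0 0

0 0 4 5
0 0 0 0
0 0 0 0
0 0 0 0
0 0 0 0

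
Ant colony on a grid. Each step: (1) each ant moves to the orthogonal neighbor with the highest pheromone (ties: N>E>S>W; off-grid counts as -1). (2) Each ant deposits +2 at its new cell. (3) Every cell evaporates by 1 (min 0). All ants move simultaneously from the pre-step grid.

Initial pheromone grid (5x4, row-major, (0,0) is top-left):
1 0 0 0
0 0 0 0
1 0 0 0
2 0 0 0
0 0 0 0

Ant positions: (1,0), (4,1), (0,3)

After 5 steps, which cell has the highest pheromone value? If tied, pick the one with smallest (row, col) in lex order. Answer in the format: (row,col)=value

Step 1: ant0:(1,0)->N->(0,0) | ant1:(4,1)->N->(3,1) | ant2:(0,3)->S->(1,3)
  grid max=2 at (0,0)
Step 2: ant0:(0,0)->E->(0,1) | ant1:(3,1)->W->(3,0) | ant2:(1,3)->N->(0,3)
  grid max=2 at (3,0)
Step 3: ant0:(0,1)->W->(0,0) | ant1:(3,0)->N->(2,0) | ant2:(0,3)->S->(1,3)
  grid max=2 at (0,0)
Step 4: ant0:(0,0)->E->(0,1) | ant1:(2,0)->S->(3,0) | ant2:(1,3)->N->(0,3)
  grid max=2 at (3,0)
Step 5: ant0:(0,1)->W->(0,0) | ant1:(3,0)->N->(2,0) | ant2:(0,3)->S->(1,3)
  grid max=2 at (0,0)
Final grid:
  2 0 0 0
  0 0 0 1
  1 0 0 0
  1 0 0 0
  0 0 0 0
Max pheromone 2 at (0,0)

Answer: (0,0)=2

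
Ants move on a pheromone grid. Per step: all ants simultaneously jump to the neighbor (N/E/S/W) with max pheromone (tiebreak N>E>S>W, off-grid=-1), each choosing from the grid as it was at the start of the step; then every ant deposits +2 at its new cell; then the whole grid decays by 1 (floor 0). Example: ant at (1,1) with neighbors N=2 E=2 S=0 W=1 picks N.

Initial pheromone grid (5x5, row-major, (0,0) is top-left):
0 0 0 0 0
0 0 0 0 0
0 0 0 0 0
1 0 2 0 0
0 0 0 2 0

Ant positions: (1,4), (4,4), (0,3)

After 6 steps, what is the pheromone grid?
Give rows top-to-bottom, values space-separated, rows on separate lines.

After step 1: ants at (0,4),(4,3),(0,4)
  0 0 0 0 3
  0 0 0 0 0
  0 0 0 0 0
  0 0 1 0 0
  0 0 0 3 0
After step 2: ants at (1,4),(3,3),(1,4)
  0 0 0 0 2
  0 0 0 0 3
  0 0 0 0 0
  0 0 0 1 0
  0 0 0 2 0
After step 3: ants at (0,4),(4,3),(0,4)
  0 0 0 0 5
  0 0 0 0 2
  0 0 0 0 0
  0 0 0 0 0
  0 0 0 3 0
After step 4: ants at (1,4),(3,3),(1,4)
  0 0 0 0 4
  0 0 0 0 5
  0 0 0 0 0
  0 0 0 1 0
  0 0 0 2 0
After step 5: ants at (0,4),(4,3),(0,4)
  0 0 0 0 7
  0 0 0 0 4
  0 0 0 0 0
  0 0 0 0 0
  0 0 0 3 0
After step 6: ants at (1,4),(3,3),(1,4)
  0 0 0 0 6
  0 0 0 0 7
  0 0 0 0 0
  0 0 0 1 0
  0 0 0 2 0

0 0 0 0 6
0 0 0 0 7
0 0 0 0 0
0 0 0 1 0
0 0 0 2 0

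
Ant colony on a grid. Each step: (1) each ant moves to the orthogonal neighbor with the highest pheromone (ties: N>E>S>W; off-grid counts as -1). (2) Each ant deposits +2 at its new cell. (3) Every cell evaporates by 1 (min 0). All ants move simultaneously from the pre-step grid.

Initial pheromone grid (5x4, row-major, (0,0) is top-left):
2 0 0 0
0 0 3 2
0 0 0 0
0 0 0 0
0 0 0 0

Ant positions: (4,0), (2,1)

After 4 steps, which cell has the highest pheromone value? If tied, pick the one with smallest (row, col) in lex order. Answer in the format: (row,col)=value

Answer: (1,2)=3

Derivation:
Step 1: ant0:(4,0)->N->(3,0) | ant1:(2,1)->N->(1,1)
  grid max=2 at (1,2)
Step 2: ant0:(3,0)->N->(2,0) | ant1:(1,1)->E->(1,2)
  grid max=3 at (1,2)
Step 3: ant0:(2,0)->N->(1,0) | ant1:(1,2)->N->(0,2)
  grid max=2 at (1,2)
Step 4: ant0:(1,0)->N->(0,0) | ant1:(0,2)->S->(1,2)
  grid max=3 at (1,2)
Final grid:
  1 0 0 0
  0 0 3 0
  0 0 0 0
  0 0 0 0
  0 0 0 0
Max pheromone 3 at (1,2)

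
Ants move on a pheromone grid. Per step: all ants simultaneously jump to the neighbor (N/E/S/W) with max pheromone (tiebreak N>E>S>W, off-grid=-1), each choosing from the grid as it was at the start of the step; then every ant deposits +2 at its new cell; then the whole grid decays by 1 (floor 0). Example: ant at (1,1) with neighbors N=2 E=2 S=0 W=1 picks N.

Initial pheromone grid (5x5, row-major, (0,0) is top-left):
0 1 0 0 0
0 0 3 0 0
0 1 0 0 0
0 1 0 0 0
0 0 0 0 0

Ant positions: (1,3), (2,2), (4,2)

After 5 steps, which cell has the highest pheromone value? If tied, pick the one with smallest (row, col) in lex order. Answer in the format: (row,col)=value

Answer: (1,2)=14

Derivation:
Step 1: ant0:(1,3)->W->(1,2) | ant1:(2,2)->N->(1,2) | ant2:(4,2)->N->(3,2)
  grid max=6 at (1,2)
Step 2: ant0:(1,2)->N->(0,2) | ant1:(1,2)->N->(0,2) | ant2:(3,2)->N->(2,2)
  grid max=5 at (1,2)
Step 3: ant0:(0,2)->S->(1,2) | ant1:(0,2)->S->(1,2) | ant2:(2,2)->N->(1,2)
  grid max=10 at (1,2)
Step 4: ant0:(1,2)->N->(0,2) | ant1:(1,2)->N->(0,2) | ant2:(1,2)->N->(0,2)
  grid max=9 at (1,2)
Step 5: ant0:(0,2)->S->(1,2) | ant1:(0,2)->S->(1,2) | ant2:(0,2)->S->(1,2)
  grid max=14 at (1,2)
Final grid:
  0 0 6 0 0
  0 0 14 0 0
  0 0 0 0 0
  0 0 0 0 0
  0 0 0 0 0
Max pheromone 14 at (1,2)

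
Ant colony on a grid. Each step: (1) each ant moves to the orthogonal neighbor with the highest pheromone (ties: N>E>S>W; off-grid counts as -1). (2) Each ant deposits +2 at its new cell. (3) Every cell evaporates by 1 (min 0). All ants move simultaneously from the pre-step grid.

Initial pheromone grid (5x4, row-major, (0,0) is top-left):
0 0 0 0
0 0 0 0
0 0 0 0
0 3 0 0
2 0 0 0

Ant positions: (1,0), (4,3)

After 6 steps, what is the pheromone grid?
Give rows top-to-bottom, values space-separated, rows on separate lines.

After step 1: ants at (0,0),(3,3)
  1 0 0 0
  0 0 0 0
  0 0 0 0
  0 2 0 1
  1 0 0 0
After step 2: ants at (0,1),(2,3)
  0 1 0 0
  0 0 0 0
  0 0 0 1
  0 1 0 0
  0 0 0 0
After step 3: ants at (0,2),(1,3)
  0 0 1 0
  0 0 0 1
  0 0 0 0
  0 0 0 0
  0 0 0 0
After step 4: ants at (0,3),(0,3)
  0 0 0 3
  0 0 0 0
  0 0 0 0
  0 0 0 0
  0 0 0 0
After step 5: ants at (1,3),(1,3)
  0 0 0 2
  0 0 0 3
  0 0 0 0
  0 0 0 0
  0 0 0 0
After step 6: ants at (0,3),(0,3)
  0 0 0 5
  0 0 0 2
  0 0 0 0
  0 0 0 0
  0 0 0 0

0 0 0 5
0 0 0 2
0 0 0 0
0 0 0 0
0 0 0 0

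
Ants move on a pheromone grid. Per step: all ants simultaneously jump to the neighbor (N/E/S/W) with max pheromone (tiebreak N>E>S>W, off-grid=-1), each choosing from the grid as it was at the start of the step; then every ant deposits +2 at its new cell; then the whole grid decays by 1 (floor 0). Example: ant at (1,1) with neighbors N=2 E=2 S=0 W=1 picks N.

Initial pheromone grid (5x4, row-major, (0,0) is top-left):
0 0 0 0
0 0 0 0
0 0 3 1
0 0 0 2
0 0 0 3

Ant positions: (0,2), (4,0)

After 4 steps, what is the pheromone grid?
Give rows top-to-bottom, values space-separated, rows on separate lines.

After step 1: ants at (0,3),(3,0)
  0 0 0 1
  0 0 0 0
  0 0 2 0
  1 0 0 1
  0 0 0 2
After step 2: ants at (1,3),(2,0)
  0 0 0 0
  0 0 0 1
  1 0 1 0
  0 0 0 0
  0 0 0 1
After step 3: ants at (0,3),(1,0)
  0 0 0 1
  1 0 0 0
  0 0 0 0
  0 0 0 0
  0 0 0 0
After step 4: ants at (1,3),(0,0)
  1 0 0 0
  0 0 0 1
  0 0 0 0
  0 0 0 0
  0 0 0 0

1 0 0 0
0 0 0 1
0 0 0 0
0 0 0 0
0 0 0 0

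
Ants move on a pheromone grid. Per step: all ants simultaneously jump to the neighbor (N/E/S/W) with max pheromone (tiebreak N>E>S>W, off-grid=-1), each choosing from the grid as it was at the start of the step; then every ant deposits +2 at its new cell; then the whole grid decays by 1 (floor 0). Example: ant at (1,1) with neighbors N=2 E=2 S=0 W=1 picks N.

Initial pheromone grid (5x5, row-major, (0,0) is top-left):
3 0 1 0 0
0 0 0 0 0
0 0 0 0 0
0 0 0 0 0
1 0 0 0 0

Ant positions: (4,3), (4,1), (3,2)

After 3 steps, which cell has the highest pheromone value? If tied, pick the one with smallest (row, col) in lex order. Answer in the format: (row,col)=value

Answer: (4,0)=2

Derivation:
Step 1: ant0:(4,3)->N->(3,3) | ant1:(4,1)->W->(4,0) | ant2:(3,2)->N->(2,2)
  grid max=2 at (0,0)
Step 2: ant0:(3,3)->N->(2,3) | ant1:(4,0)->N->(3,0) | ant2:(2,2)->N->(1,2)
  grid max=1 at (0,0)
Step 3: ant0:(2,3)->N->(1,3) | ant1:(3,0)->S->(4,0) | ant2:(1,2)->N->(0,2)
  grid max=2 at (4,0)
Final grid:
  0 0 1 0 0
  0 0 0 1 0
  0 0 0 0 0
  0 0 0 0 0
  2 0 0 0 0
Max pheromone 2 at (4,0)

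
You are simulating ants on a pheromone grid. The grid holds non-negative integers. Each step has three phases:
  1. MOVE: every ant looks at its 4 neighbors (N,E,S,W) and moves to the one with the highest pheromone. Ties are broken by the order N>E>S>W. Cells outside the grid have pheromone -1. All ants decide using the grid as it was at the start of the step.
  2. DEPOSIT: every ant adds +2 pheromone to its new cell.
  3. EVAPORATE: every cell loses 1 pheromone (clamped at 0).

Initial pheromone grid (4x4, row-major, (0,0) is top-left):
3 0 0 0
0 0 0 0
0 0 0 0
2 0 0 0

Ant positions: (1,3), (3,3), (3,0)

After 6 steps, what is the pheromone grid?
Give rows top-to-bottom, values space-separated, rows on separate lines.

After step 1: ants at (0,3),(2,3),(2,0)
  2 0 0 1
  0 0 0 0
  1 0 0 1
  1 0 0 0
After step 2: ants at (1,3),(1,3),(3,0)
  1 0 0 0
  0 0 0 3
  0 0 0 0
  2 0 0 0
After step 3: ants at (0,3),(0,3),(2,0)
  0 0 0 3
  0 0 0 2
  1 0 0 0
  1 0 0 0
After step 4: ants at (1,3),(1,3),(3,0)
  0 0 0 2
  0 0 0 5
  0 0 0 0
  2 0 0 0
After step 5: ants at (0,3),(0,3),(2,0)
  0 0 0 5
  0 0 0 4
  1 0 0 0
  1 0 0 0
After step 6: ants at (1,3),(1,3),(3,0)
  0 0 0 4
  0 0 0 7
  0 0 0 0
  2 0 0 0

0 0 0 4
0 0 0 7
0 0 0 0
2 0 0 0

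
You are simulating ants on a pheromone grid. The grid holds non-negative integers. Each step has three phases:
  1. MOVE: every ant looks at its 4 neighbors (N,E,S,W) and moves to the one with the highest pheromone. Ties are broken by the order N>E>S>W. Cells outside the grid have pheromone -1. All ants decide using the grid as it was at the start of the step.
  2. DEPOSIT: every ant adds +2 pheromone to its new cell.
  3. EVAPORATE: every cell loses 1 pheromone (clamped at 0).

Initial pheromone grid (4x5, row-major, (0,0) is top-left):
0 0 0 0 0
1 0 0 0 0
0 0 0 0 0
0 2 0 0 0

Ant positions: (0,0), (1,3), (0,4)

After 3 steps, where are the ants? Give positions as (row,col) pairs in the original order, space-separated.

Step 1: ant0:(0,0)->S->(1,0) | ant1:(1,3)->N->(0,3) | ant2:(0,4)->S->(1,4)
  grid max=2 at (1,0)
Step 2: ant0:(1,0)->N->(0,0) | ant1:(0,3)->E->(0,4) | ant2:(1,4)->N->(0,4)
  grid max=3 at (0,4)
Step 3: ant0:(0,0)->S->(1,0) | ant1:(0,4)->S->(1,4) | ant2:(0,4)->S->(1,4)
  grid max=3 at (1,4)

(1,0) (1,4) (1,4)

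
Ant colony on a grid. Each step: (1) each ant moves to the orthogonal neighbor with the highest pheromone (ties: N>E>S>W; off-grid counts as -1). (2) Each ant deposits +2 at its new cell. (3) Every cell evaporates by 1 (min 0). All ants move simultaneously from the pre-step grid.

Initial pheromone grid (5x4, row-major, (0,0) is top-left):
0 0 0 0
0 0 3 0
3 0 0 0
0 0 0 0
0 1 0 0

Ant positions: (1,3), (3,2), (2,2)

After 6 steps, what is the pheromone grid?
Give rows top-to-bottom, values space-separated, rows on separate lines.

After step 1: ants at (1,2),(2,2),(1,2)
  0 0 0 0
  0 0 6 0
  2 0 1 0
  0 0 0 0
  0 0 0 0
After step 2: ants at (2,2),(1,2),(2,2)
  0 0 0 0
  0 0 7 0
  1 0 4 0
  0 0 0 0
  0 0 0 0
After step 3: ants at (1,2),(2,2),(1,2)
  0 0 0 0
  0 0 10 0
  0 0 5 0
  0 0 0 0
  0 0 0 0
After step 4: ants at (2,2),(1,2),(2,2)
  0 0 0 0
  0 0 11 0
  0 0 8 0
  0 0 0 0
  0 0 0 0
After step 5: ants at (1,2),(2,2),(1,2)
  0 0 0 0
  0 0 14 0
  0 0 9 0
  0 0 0 0
  0 0 0 0
After step 6: ants at (2,2),(1,2),(2,2)
  0 0 0 0
  0 0 15 0
  0 0 12 0
  0 0 0 0
  0 0 0 0

0 0 0 0
0 0 15 0
0 0 12 0
0 0 0 0
0 0 0 0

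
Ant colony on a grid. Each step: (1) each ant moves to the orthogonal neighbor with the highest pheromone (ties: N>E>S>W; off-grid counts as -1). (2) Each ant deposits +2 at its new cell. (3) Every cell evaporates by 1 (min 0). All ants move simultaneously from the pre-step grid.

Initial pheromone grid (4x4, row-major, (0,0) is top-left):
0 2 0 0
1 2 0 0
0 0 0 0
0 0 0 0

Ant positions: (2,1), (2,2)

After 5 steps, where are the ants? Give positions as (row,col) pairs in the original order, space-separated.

Step 1: ant0:(2,1)->N->(1,1) | ant1:(2,2)->N->(1,2)
  grid max=3 at (1,1)
Step 2: ant0:(1,1)->N->(0,1) | ant1:(1,2)->W->(1,1)
  grid max=4 at (1,1)
Step 3: ant0:(0,1)->S->(1,1) | ant1:(1,1)->N->(0,1)
  grid max=5 at (1,1)
Step 4: ant0:(1,1)->N->(0,1) | ant1:(0,1)->S->(1,1)
  grid max=6 at (1,1)
Step 5: ant0:(0,1)->S->(1,1) | ant1:(1,1)->N->(0,1)
  grid max=7 at (1,1)

(1,1) (0,1)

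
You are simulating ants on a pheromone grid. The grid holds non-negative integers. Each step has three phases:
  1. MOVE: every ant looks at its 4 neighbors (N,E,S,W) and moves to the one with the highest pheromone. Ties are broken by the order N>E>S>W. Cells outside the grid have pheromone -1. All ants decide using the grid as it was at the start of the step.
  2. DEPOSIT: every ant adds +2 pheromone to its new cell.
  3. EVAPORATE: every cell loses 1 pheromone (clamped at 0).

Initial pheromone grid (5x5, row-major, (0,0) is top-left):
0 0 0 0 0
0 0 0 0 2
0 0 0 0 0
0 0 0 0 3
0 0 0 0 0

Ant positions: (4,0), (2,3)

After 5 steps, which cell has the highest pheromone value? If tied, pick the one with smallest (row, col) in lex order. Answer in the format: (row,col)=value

Step 1: ant0:(4,0)->N->(3,0) | ant1:(2,3)->N->(1,3)
  grid max=2 at (3,4)
Step 2: ant0:(3,0)->N->(2,0) | ant1:(1,3)->E->(1,4)
  grid max=2 at (1,4)
Step 3: ant0:(2,0)->N->(1,0) | ant1:(1,4)->N->(0,4)
  grid max=1 at (0,4)
Step 4: ant0:(1,0)->N->(0,0) | ant1:(0,4)->S->(1,4)
  grid max=2 at (1,4)
Step 5: ant0:(0,0)->E->(0,1) | ant1:(1,4)->N->(0,4)
  grid max=1 at (0,1)
Final grid:
  0 1 0 0 1
  0 0 0 0 1
  0 0 0 0 0
  0 0 0 0 0
  0 0 0 0 0
Max pheromone 1 at (0,1)

Answer: (0,1)=1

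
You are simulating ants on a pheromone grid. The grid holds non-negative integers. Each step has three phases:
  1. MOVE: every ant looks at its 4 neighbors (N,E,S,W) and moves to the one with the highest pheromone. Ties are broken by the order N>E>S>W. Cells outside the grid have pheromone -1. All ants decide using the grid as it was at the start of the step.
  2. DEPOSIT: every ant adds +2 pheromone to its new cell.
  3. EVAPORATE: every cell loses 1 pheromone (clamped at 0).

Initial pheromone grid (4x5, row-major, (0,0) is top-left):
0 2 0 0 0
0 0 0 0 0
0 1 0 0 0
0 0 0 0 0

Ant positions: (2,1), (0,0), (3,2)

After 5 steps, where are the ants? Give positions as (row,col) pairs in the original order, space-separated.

Step 1: ant0:(2,1)->N->(1,1) | ant1:(0,0)->E->(0,1) | ant2:(3,2)->N->(2,2)
  grid max=3 at (0,1)
Step 2: ant0:(1,1)->N->(0,1) | ant1:(0,1)->S->(1,1) | ant2:(2,2)->N->(1,2)
  grid max=4 at (0,1)
Step 3: ant0:(0,1)->S->(1,1) | ant1:(1,1)->N->(0,1) | ant2:(1,2)->W->(1,1)
  grid max=5 at (0,1)
Step 4: ant0:(1,1)->N->(0,1) | ant1:(0,1)->S->(1,1) | ant2:(1,1)->N->(0,1)
  grid max=8 at (0,1)
Step 5: ant0:(0,1)->S->(1,1) | ant1:(1,1)->N->(0,1) | ant2:(0,1)->S->(1,1)
  grid max=9 at (0,1)

(1,1) (0,1) (1,1)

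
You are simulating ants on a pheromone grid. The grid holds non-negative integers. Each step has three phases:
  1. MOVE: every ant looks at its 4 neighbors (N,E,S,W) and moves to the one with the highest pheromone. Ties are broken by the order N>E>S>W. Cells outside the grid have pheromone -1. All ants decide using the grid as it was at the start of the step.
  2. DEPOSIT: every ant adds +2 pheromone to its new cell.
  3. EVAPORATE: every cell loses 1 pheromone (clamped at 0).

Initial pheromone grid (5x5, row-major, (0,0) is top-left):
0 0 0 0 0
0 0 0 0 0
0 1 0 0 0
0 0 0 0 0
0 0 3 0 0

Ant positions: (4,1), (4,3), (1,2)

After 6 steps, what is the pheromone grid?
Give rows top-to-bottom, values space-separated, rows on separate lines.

After step 1: ants at (4,2),(4,2),(0,2)
  0 0 1 0 0
  0 0 0 0 0
  0 0 0 0 0
  0 0 0 0 0
  0 0 6 0 0
After step 2: ants at (3,2),(3,2),(0,3)
  0 0 0 1 0
  0 0 0 0 0
  0 0 0 0 0
  0 0 3 0 0
  0 0 5 0 0
After step 3: ants at (4,2),(4,2),(0,4)
  0 0 0 0 1
  0 0 0 0 0
  0 0 0 0 0
  0 0 2 0 0
  0 0 8 0 0
After step 4: ants at (3,2),(3,2),(1,4)
  0 0 0 0 0
  0 0 0 0 1
  0 0 0 0 0
  0 0 5 0 0
  0 0 7 0 0
After step 5: ants at (4,2),(4,2),(0,4)
  0 0 0 0 1
  0 0 0 0 0
  0 0 0 0 0
  0 0 4 0 0
  0 0 10 0 0
After step 6: ants at (3,2),(3,2),(1,4)
  0 0 0 0 0
  0 0 0 0 1
  0 0 0 0 0
  0 0 7 0 0
  0 0 9 0 0

0 0 0 0 0
0 0 0 0 1
0 0 0 0 0
0 0 7 0 0
0 0 9 0 0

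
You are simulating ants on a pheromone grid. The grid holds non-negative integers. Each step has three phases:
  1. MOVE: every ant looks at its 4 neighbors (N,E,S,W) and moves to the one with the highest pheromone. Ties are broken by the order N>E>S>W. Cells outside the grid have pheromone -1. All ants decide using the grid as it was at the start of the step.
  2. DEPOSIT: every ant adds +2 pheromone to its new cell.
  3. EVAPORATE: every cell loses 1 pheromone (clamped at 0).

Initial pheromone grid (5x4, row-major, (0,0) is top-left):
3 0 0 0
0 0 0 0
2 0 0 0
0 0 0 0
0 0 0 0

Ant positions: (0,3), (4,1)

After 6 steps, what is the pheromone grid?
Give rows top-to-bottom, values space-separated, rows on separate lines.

After step 1: ants at (1,3),(3,1)
  2 0 0 0
  0 0 0 1
  1 0 0 0
  0 1 0 0
  0 0 0 0
After step 2: ants at (0,3),(2,1)
  1 0 0 1
  0 0 0 0
  0 1 0 0
  0 0 0 0
  0 0 0 0
After step 3: ants at (1,3),(1,1)
  0 0 0 0
  0 1 0 1
  0 0 0 0
  0 0 0 0
  0 0 0 0
After step 4: ants at (0,3),(0,1)
  0 1 0 1
  0 0 0 0
  0 0 0 0
  0 0 0 0
  0 0 0 0
After step 5: ants at (1,3),(0,2)
  0 0 1 0
  0 0 0 1
  0 0 0 0
  0 0 0 0
  0 0 0 0
After step 6: ants at (0,3),(0,3)
  0 0 0 3
  0 0 0 0
  0 0 0 0
  0 0 0 0
  0 0 0 0

0 0 0 3
0 0 0 0
0 0 0 0
0 0 0 0
0 0 0 0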